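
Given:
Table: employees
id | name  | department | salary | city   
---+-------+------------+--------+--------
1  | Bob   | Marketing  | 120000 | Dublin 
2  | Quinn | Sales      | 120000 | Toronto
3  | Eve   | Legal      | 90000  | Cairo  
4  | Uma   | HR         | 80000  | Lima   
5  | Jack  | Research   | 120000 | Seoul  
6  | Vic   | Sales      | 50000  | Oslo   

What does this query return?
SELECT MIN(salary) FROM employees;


Salaries: 120000, 120000, 90000, 80000, 120000, 50000
MIN = 50000

50000


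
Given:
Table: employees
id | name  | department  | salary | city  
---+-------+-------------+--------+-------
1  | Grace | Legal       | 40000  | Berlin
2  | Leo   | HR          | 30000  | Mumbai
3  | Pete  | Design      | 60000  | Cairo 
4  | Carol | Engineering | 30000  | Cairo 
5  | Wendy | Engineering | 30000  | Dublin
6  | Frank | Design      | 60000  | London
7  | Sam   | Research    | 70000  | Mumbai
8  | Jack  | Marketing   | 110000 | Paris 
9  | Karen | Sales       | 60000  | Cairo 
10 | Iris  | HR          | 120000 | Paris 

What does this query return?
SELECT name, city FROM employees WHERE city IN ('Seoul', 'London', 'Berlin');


Filtering: city IN ('Seoul', 'London', 'Berlin')
Matching: 2 rows

2 rows:
Grace, Berlin
Frank, London


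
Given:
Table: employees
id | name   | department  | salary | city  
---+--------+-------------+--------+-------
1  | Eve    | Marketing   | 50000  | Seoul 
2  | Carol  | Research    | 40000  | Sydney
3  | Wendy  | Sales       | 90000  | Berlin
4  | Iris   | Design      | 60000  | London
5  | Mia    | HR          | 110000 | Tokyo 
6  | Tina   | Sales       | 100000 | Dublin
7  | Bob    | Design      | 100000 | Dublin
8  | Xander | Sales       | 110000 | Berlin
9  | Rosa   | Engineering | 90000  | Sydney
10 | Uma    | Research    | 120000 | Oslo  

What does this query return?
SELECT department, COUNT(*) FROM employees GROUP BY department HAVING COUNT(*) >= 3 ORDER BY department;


Groups with count >= 3:
  Sales: 3 -> PASS
  Design: 2 -> filtered out
  Engineering: 1 -> filtered out
  HR: 1 -> filtered out
  Marketing: 1 -> filtered out
  Research: 2 -> filtered out


1 groups:
Sales, 3


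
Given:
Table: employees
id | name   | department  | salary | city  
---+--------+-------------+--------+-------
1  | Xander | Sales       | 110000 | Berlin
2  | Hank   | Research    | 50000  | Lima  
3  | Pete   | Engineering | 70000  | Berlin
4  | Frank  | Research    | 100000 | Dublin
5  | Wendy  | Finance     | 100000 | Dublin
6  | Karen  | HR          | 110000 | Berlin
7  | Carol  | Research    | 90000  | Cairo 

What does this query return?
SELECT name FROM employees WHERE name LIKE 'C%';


LIKE 'C%' matches names starting with 'C'
Matching: 1

1 rows:
Carol


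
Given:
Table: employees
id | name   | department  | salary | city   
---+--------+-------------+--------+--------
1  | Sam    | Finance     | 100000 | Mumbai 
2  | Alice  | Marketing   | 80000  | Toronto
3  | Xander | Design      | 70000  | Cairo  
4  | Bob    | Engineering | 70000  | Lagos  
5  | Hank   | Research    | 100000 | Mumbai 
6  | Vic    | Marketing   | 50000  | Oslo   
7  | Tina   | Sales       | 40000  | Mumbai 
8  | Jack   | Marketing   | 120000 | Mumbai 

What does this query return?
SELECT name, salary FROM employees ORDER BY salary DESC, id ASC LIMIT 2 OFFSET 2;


Sort by salary DESC (id ASC tiebreak), then skip 2 and take 2
Rows 3 through 4

2 rows:
Hank, 100000
Alice, 80000


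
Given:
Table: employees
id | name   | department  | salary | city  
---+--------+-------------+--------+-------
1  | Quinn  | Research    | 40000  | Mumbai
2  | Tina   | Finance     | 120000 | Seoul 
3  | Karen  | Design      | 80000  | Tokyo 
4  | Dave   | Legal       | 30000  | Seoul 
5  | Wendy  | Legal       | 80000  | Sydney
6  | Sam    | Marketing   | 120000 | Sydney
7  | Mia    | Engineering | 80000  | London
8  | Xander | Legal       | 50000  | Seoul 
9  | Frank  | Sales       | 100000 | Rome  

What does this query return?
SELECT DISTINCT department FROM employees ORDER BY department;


All 'department' values (row order): Research, Finance, Design, Legal, Legal, Marketing, Engineering, Legal, Sales
Removing duplicates leaves 7 unique value(s).

7 values:
Design
Engineering
Finance
Legal
Marketing
Research
Sales


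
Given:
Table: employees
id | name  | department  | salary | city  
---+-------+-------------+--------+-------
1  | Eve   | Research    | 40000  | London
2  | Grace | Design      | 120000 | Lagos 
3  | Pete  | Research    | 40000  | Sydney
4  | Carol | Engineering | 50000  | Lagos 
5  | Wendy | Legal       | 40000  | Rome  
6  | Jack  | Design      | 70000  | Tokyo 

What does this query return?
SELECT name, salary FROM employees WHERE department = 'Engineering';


Filtering: department = 'Engineering'
Matching rows: 1

1 rows:
Carol, 50000


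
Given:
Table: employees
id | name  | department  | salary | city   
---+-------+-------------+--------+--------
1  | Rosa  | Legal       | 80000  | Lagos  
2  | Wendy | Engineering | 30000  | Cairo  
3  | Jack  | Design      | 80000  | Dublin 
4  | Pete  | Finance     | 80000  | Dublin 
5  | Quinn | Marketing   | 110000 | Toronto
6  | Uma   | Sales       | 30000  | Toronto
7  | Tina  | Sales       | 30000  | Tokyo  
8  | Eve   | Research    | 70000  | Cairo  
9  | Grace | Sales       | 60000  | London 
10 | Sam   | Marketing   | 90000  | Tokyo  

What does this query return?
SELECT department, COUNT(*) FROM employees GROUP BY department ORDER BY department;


Assigning each row to its department group:
  Rosa -> Legal
  Wendy -> Engineering
  Jack -> Design
  Pete -> Finance
  Quinn -> Marketing
  Uma -> Sales
  Tina -> Sales
  Eve -> Research
  Grace -> Sales
  Sam -> Marketing


7 groups:
Design, 1
Engineering, 1
Finance, 1
Legal, 1
Marketing, 2
Research, 1
Sales, 3


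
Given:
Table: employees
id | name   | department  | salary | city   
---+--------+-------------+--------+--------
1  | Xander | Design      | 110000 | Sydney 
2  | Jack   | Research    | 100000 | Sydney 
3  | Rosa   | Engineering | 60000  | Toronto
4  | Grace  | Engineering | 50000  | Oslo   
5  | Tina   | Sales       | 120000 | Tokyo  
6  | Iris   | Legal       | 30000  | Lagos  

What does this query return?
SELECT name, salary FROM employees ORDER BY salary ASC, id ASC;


Sorting by salary ASC, then id ASC for ties

6 rows:
Iris, 30000
Grace, 50000
Rosa, 60000
Jack, 100000
Xander, 110000
Tina, 120000


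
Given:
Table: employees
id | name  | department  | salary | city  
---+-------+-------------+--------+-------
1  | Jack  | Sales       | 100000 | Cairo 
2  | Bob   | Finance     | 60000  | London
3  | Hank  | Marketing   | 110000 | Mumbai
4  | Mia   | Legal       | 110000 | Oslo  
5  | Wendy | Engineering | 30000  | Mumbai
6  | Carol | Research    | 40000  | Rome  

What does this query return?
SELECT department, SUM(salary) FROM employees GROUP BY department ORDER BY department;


Summing salary within each department:
  Engineering: 30000 = 30000
  Finance: 60000 = 60000
  Legal: 110000 = 110000
  Marketing: 110000 = 110000
  Research: 40000 = 40000
  Sales: 100000 = 100000


6 groups:
Engineering, 30000
Finance, 60000
Legal, 110000
Marketing, 110000
Research, 40000
Sales, 100000


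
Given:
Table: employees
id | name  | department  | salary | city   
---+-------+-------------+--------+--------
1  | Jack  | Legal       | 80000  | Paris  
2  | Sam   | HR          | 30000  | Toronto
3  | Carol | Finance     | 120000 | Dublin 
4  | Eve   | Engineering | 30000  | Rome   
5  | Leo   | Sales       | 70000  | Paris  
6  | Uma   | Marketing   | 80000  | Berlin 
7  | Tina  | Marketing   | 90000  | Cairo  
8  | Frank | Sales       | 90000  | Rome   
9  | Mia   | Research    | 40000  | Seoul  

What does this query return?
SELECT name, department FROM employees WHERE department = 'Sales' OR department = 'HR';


Filtering: department = 'Sales' OR 'HR'
Matching: 3 rows

3 rows:
Sam, HR
Leo, Sales
Frank, Sales


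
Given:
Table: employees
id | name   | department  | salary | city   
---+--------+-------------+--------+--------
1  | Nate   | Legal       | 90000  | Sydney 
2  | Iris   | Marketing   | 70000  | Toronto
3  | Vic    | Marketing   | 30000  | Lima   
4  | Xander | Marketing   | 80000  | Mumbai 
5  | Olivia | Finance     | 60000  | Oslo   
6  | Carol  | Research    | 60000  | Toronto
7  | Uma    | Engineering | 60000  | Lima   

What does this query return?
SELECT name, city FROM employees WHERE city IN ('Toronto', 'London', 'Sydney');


Filtering: city IN ('Toronto', 'London', 'Sydney')
Matching: 3 rows

3 rows:
Nate, Sydney
Iris, Toronto
Carol, Toronto


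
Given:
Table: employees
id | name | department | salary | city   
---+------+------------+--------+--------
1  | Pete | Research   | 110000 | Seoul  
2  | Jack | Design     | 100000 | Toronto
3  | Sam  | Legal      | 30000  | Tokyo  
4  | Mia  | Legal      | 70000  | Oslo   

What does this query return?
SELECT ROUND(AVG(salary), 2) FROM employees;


SUM(salary) = 310000
COUNT = 4
ROUND(AVG, 2) = ROUND(310000 / 4, 2) = 77500.0

77500.0


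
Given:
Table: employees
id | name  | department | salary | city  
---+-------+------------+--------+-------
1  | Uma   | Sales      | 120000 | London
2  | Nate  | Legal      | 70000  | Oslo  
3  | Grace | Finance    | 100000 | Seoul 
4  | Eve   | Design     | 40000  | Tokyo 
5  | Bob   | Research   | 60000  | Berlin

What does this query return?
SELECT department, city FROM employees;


Projecting columns: department, city

5 rows:
Sales, London
Legal, Oslo
Finance, Seoul
Design, Tokyo
Research, Berlin


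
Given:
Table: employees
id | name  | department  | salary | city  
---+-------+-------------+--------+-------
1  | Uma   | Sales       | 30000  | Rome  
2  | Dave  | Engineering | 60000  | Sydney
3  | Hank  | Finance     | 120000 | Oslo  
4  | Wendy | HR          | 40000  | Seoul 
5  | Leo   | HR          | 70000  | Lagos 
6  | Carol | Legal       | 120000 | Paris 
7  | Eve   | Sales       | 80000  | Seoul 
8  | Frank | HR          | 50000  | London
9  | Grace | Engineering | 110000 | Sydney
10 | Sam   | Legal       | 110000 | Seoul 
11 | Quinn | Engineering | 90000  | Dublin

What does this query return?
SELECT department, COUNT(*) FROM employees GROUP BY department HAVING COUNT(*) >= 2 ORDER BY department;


Groups with count >= 2:
  Engineering: 3 -> PASS
  HR: 3 -> PASS
  Legal: 2 -> PASS
  Sales: 2 -> PASS
  Finance: 1 -> filtered out


4 groups:
Engineering, 3
HR, 3
Legal, 2
Sales, 2


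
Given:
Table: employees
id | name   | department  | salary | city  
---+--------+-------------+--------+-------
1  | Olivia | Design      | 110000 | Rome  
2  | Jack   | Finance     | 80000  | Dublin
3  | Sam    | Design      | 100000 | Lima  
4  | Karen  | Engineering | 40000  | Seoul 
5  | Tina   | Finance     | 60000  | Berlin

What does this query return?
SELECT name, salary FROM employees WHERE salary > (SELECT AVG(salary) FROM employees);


Subquery: AVG(salary) = 78000.0
Filtering: salary > 78000.0
  Olivia (110000) -> MATCH
  Jack (80000) -> MATCH
  Sam (100000) -> MATCH


3 rows:
Olivia, 110000
Jack, 80000
Sam, 100000


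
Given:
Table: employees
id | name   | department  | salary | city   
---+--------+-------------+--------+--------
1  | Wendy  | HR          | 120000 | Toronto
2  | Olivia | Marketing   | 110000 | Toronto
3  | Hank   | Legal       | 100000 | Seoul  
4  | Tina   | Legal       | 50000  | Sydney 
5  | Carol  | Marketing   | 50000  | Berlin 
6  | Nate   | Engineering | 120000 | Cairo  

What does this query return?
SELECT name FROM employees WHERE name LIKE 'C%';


LIKE 'C%' matches names starting with 'C'
Matching: 1

1 rows:
Carol


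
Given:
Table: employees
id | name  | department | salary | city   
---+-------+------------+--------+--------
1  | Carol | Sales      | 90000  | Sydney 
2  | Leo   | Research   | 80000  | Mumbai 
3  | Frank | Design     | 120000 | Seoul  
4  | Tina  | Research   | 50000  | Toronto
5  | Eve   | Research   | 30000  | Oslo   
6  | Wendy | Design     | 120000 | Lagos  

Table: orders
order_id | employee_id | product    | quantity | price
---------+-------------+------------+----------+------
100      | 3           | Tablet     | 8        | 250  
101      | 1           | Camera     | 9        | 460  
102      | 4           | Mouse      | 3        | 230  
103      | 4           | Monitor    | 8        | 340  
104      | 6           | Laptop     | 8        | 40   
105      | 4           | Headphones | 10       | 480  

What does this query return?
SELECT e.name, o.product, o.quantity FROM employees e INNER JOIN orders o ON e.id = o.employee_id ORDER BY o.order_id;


Joining employees.id = orders.employee_id:
  employee Frank (id=3) -> order Tablet
  employee Carol (id=1) -> order Camera
  employee Tina (id=4) -> order Mouse
  employee Tina (id=4) -> order Monitor
  employee Wendy (id=6) -> order Laptop
  employee Tina (id=4) -> order Headphones


6 rows:
Frank, Tablet, 8
Carol, Camera, 9
Tina, Mouse, 3
Tina, Monitor, 8
Wendy, Laptop, 8
Tina, Headphones, 10


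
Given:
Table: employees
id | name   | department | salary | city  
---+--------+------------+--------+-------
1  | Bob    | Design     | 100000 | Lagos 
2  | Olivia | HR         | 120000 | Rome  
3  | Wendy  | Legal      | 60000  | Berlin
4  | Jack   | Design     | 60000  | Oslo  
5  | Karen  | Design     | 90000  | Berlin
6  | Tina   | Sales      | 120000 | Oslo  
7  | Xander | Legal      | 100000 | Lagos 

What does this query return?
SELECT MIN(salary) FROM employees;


Salaries: 100000, 120000, 60000, 60000, 90000, 120000, 100000
MIN = 60000

60000


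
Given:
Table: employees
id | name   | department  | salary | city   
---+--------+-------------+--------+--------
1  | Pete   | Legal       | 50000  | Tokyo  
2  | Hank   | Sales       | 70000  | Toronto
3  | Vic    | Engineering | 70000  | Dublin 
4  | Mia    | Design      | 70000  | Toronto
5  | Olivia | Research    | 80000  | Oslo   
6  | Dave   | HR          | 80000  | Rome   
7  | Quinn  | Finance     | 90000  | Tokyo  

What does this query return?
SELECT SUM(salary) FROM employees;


SUM(salary) = 50000 + 70000 + 70000 + 70000 + 80000 + 80000 + 90000 = 510000

510000


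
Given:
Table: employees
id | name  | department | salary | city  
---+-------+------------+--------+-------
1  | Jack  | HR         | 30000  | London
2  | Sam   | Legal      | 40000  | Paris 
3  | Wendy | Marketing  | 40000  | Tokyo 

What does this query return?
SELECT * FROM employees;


SELECT * returns all 3 rows with all columns

3 rows:
1, Jack, HR, 30000, London
2, Sam, Legal, 40000, Paris
3, Wendy, Marketing, 40000, Tokyo


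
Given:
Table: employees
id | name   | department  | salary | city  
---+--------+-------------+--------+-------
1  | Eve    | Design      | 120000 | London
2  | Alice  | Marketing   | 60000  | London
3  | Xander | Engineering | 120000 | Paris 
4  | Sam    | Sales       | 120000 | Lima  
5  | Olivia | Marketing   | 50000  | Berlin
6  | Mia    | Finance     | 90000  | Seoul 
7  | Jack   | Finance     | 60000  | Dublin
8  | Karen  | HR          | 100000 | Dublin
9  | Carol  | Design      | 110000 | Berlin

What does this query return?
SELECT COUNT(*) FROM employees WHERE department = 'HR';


Counting rows where department = 'HR'
  Karen -> MATCH


1


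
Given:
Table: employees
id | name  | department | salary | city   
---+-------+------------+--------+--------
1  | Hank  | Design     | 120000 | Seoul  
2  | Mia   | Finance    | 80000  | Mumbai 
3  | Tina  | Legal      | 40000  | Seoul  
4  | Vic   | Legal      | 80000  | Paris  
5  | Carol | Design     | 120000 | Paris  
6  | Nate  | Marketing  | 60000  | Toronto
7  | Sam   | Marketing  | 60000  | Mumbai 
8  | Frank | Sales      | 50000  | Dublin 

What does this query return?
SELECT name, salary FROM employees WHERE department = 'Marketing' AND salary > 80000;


Filtering: department = 'Marketing' AND salary > 80000
Matching: 0 rows

Empty result set (0 rows)


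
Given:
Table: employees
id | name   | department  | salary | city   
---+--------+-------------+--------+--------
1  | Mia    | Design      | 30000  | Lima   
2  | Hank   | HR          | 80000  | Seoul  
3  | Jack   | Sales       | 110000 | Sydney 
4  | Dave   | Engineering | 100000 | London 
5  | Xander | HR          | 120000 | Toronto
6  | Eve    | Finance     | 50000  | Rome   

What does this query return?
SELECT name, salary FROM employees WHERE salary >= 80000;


Filtering: salary >= 80000
Matching: 4 rows

4 rows:
Hank, 80000
Jack, 110000
Dave, 100000
Xander, 120000


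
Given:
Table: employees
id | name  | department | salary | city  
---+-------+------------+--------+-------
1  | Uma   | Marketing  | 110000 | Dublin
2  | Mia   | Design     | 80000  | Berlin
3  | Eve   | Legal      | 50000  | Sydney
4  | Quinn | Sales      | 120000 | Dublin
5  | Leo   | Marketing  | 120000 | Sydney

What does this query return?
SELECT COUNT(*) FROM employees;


COUNT(*) counts all rows

5


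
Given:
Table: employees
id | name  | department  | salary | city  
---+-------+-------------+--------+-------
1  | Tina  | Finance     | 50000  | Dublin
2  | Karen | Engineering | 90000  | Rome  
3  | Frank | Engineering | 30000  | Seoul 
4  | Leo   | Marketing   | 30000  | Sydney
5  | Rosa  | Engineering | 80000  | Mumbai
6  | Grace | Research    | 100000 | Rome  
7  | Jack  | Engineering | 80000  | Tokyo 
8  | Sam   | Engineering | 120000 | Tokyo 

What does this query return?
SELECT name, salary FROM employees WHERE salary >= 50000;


Filtering: salary >= 50000
Matching: 6 rows

6 rows:
Tina, 50000
Karen, 90000
Rosa, 80000
Grace, 100000
Jack, 80000
Sam, 120000


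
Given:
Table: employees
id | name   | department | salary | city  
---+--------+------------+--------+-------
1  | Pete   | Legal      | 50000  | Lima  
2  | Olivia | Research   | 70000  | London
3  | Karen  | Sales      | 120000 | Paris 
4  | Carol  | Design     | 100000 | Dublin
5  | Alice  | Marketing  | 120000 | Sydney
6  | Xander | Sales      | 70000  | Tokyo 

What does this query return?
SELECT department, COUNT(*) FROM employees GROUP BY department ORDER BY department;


Assigning each row to its department group:
  Pete -> Legal
  Olivia -> Research
  Karen -> Sales
  Carol -> Design
  Alice -> Marketing
  Xander -> Sales


5 groups:
Design, 1
Legal, 1
Marketing, 1
Research, 1
Sales, 2


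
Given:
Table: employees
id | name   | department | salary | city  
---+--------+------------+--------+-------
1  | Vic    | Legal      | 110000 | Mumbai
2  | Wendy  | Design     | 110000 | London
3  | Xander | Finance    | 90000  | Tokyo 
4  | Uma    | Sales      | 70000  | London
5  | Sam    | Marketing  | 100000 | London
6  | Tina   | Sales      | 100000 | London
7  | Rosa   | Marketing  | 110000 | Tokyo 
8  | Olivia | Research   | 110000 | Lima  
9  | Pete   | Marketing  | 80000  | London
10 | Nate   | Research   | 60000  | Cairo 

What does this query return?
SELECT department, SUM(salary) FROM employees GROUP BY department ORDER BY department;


Summing salary within each department:
  Design: 110000 = 110000
  Finance: 90000 = 90000
  Legal: 110000 = 110000
  Marketing: 100000 + 110000 + 80000 = 290000
  Research: 110000 + 60000 = 170000
  Sales: 70000 + 100000 = 170000


6 groups:
Design, 110000
Finance, 90000
Legal, 110000
Marketing, 290000
Research, 170000
Sales, 170000


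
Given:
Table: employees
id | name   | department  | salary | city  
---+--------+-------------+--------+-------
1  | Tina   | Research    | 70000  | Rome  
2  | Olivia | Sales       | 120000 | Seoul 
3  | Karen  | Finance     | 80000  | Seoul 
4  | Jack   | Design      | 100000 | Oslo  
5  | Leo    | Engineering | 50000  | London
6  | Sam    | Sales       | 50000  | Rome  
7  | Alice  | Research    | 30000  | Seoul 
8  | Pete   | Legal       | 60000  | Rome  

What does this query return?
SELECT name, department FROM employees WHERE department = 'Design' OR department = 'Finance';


Filtering: department = 'Design' OR 'Finance'
Matching: 2 rows

2 rows:
Karen, Finance
Jack, Design


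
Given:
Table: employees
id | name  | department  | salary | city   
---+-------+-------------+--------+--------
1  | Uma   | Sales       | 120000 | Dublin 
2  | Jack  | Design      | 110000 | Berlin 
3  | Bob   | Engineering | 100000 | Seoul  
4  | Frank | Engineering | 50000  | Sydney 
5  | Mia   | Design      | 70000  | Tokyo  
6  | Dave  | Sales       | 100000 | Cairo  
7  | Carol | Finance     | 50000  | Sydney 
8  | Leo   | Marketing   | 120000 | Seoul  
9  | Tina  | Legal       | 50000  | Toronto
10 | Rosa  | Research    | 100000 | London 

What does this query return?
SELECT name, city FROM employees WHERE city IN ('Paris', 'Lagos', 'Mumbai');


Filtering: city IN ('Paris', 'Lagos', 'Mumbai')
Matching: 0 rows

Empty result set (0 rows)


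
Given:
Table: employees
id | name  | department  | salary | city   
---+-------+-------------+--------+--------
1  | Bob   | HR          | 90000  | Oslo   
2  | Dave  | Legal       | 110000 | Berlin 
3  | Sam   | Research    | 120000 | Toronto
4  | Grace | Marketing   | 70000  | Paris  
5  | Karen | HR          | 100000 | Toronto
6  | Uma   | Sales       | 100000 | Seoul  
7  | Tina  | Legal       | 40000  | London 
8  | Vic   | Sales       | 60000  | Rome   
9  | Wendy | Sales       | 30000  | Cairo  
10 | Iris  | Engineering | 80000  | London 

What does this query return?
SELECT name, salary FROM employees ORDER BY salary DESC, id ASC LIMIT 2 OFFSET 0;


Sort by salary DESC (id ASC tiebreak), then skip 0 and take 2
Rows 1 through 2

2 rows:
Sam, 120000
Dave, 110000


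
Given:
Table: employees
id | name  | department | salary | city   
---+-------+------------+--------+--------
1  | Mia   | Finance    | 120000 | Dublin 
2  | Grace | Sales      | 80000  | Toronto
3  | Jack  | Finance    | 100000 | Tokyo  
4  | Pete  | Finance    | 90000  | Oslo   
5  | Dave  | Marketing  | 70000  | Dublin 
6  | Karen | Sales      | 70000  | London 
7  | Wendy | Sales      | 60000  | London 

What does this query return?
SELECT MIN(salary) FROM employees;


Salaries: 120000, 80000, 100000, 90000, 70000, 70000, 60000
MIN = 60000

60000


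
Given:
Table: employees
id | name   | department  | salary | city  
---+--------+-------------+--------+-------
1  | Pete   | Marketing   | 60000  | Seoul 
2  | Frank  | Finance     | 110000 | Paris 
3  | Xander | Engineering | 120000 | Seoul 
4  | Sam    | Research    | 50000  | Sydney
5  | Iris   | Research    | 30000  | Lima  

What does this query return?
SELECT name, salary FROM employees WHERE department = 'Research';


Filtering: department = 'Research'
Matching rows: 2

2 rows:
Sam, 50000
Iris, 30000


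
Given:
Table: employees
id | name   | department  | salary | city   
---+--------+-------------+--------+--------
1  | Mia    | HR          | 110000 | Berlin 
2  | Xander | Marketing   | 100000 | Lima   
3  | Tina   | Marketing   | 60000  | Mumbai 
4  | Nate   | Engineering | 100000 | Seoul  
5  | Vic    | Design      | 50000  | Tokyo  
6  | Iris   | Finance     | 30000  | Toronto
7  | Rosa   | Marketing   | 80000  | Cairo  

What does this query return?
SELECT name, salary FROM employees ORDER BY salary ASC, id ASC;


Sorting by salary ASC, then id ASC for ties

7 rows:
Iris, 30000
Vic, 50000
Tina, 60000
Rosa, 80000
Xander, 100000
Nate, 100000
Mia, 110000


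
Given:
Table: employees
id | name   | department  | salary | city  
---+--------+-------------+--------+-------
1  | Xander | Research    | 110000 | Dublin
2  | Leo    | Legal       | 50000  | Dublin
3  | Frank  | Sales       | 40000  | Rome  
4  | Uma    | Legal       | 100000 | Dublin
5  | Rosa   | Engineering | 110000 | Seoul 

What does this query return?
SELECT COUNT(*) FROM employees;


COUNT(*) counts all rows

5


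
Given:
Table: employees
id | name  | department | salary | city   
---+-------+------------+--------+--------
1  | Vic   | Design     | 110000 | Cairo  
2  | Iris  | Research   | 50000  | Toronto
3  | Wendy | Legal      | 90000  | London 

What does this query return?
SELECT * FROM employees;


SELECT * returns all 3 rows with all columns

3 rows:
1, Vic, Design, 110000, Cairo
2, Iris, Research, 50000, Toronto
3, Wendy, Legal, 90000, London


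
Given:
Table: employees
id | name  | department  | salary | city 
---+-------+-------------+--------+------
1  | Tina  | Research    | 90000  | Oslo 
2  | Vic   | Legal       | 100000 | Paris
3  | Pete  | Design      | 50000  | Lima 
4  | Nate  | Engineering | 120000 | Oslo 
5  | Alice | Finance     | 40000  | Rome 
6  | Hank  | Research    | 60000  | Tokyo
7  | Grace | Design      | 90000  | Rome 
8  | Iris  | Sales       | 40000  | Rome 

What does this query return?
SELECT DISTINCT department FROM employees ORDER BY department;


All 'department' values (row order): Research, Legal, Design, Engineering, Finance, Research, Design, Sales
Removing duplicates leaves 6 unique value(s).

6 values:
Design
Engineering
Finance
Legal
Research
Sales


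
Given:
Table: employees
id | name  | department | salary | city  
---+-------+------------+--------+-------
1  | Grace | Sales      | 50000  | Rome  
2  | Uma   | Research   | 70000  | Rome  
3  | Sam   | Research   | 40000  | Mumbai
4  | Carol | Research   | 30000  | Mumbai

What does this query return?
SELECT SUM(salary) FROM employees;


SUM(salary) = 50000 + 70000 + 40000 + 30000 = 190000

190000


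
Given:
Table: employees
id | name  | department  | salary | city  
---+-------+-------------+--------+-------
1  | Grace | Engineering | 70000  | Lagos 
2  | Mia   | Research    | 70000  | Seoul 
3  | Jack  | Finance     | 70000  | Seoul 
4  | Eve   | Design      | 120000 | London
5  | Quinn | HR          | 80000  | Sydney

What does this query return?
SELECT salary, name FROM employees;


Projecting columns: salary, name

5 rows:
70000, Grace
70000, Mia
70000, Jack
120000, Eve
80000, Quinn


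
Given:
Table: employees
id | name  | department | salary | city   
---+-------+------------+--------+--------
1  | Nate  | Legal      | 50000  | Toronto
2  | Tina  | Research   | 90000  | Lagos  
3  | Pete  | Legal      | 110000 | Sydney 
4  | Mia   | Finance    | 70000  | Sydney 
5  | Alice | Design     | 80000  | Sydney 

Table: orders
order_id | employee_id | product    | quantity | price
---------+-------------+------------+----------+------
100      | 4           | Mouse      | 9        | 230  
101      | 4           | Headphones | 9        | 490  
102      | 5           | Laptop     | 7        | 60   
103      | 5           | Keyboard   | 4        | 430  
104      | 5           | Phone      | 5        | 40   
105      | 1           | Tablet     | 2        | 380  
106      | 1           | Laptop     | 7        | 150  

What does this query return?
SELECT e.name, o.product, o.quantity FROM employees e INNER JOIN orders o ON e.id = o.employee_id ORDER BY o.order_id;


Joining employees.id = orders.employee_id:
  employee Mia (id=4) -> order Mouse
  employee Mia (id=4) -> order Headphones
  employee Alice (id=5) -> order Laptop
  employee Alice (id=5) -> order Keyboard
  employee Alice (id=5) -> order Phone
  employee Nate (id=1) -> order Tablet
  employee Nate (id=1) -> order Laptop


7 rows:
Mia, Mouse, 9
Mia, Headphones, 9
Alice, Laptop, 7
Alice, Keyboard, 4
Alice, Phone, 5
Nate, Tablet, 2
Nate, Laptop, 7


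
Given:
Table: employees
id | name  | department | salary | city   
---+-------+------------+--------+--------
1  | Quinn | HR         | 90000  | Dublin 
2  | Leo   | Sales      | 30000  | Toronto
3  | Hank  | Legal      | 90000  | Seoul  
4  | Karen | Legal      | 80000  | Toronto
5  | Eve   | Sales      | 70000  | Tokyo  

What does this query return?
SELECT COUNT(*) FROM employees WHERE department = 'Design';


Counting rows where department = 'Design'


0


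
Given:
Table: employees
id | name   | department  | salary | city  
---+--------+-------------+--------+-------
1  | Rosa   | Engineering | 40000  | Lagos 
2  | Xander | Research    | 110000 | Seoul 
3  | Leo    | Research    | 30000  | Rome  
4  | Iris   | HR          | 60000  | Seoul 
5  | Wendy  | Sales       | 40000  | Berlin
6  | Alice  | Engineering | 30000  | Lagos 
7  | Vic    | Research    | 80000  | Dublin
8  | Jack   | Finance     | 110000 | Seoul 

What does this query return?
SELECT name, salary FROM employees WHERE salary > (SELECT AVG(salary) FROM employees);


Subquery: AVG(salary) = 62500.0
Filtering: salary > 62500.0
  Xander (110000) -> MATCH
  Vic (80000) -> MATCH
  Jack (110000) -> MATCH


3 rows:
Xander, 110000
Vic, 80000
Jack, 110000


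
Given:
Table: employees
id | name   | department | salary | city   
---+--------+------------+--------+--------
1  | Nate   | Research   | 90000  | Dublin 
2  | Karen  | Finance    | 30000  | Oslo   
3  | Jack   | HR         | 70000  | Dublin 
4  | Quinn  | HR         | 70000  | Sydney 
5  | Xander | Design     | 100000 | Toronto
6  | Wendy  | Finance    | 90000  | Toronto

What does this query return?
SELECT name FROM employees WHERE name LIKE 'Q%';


LIKE 'Q%' matches names starting with 'Q'
Matching: 1

1 rows:
Quinn


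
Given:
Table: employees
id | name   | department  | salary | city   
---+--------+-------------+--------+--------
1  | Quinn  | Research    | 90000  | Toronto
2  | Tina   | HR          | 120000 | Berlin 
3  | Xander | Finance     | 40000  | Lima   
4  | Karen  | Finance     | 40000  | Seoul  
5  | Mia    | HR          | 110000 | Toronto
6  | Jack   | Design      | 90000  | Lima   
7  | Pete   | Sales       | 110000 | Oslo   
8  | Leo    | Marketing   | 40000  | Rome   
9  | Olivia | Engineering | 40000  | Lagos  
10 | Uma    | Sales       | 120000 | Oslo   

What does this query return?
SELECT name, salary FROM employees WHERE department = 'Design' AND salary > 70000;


Filtering: department = 'Design' AND salary > 70000
Matching: 1 rows

1 rows:
Jack, 90000


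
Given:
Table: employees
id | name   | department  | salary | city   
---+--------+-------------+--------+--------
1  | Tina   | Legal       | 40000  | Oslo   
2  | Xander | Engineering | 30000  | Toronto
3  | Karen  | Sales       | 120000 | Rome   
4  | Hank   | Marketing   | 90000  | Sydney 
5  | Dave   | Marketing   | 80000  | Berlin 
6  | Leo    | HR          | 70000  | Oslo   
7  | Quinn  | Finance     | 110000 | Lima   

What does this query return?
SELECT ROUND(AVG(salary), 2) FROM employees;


SUM(salary) = 540000
COUNT = 7
ROUND(AVG, 2) = ROUND(540000 / 7, 2) = 77142.86

77142.86


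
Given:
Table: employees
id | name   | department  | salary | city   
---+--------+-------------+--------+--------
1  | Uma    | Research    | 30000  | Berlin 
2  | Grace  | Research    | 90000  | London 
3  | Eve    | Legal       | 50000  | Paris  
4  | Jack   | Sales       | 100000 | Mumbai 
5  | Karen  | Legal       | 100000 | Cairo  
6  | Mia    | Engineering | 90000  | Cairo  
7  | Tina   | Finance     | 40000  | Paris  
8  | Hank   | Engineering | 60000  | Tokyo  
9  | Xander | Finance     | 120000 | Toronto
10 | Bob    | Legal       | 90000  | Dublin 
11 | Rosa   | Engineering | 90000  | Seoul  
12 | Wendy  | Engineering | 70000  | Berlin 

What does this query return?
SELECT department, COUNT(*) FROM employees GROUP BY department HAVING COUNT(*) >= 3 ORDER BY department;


Groups with count >= 3:
  Engineering: 4 -> PASS
  Legal: 3 -> PASS
  Finance: 2 -> filtered out
  Research: 2 -> filtered out
  Sales: 1 -> filtered out


2 groups:
Engineering, 4
Legal, 3


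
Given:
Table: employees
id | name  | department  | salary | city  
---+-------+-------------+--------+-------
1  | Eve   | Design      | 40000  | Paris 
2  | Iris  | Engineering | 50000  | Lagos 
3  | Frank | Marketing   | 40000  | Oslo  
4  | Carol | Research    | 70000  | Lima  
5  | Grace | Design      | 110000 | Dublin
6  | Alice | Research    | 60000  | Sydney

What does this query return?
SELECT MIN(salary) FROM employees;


Salaries: 40000, 50000, 40000, 70000, 110000, 60000
MIN = 40000

40000


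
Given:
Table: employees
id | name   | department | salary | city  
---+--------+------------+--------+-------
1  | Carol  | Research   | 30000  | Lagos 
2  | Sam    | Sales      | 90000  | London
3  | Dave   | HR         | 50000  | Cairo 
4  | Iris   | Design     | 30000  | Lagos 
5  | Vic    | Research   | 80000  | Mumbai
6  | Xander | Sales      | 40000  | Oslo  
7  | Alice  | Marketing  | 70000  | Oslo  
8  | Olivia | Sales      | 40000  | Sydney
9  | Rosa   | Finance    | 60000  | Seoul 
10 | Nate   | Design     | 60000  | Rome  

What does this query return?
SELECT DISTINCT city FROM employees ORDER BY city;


All 'city' values (row order): Lagos, London, Cairo, Lagos, Mumbai, Oslo, Oslo, Sydney, Seoul, Rome
Removing duplicates leaves 8 unique value(s).

8 values:
Cairo
Lagos
London
Mumbai
Oslo
Rome
Seoul
Sydney


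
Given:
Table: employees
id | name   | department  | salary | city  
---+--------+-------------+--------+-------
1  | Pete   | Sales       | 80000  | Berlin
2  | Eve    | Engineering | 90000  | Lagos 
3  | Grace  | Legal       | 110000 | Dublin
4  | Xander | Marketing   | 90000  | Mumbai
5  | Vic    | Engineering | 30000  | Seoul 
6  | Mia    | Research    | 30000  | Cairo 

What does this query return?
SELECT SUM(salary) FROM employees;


SUM(salary) = 80000 + 90000 + 110000 + 90000 + 30000 + 30000 = 430000

430000


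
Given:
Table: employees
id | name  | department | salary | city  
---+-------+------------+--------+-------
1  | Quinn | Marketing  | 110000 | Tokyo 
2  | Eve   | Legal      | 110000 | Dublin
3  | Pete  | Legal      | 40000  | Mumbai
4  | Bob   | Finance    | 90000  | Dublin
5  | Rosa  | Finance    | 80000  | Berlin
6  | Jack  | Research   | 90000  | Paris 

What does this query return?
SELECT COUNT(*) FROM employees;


COUNT(*) counts all rows

6


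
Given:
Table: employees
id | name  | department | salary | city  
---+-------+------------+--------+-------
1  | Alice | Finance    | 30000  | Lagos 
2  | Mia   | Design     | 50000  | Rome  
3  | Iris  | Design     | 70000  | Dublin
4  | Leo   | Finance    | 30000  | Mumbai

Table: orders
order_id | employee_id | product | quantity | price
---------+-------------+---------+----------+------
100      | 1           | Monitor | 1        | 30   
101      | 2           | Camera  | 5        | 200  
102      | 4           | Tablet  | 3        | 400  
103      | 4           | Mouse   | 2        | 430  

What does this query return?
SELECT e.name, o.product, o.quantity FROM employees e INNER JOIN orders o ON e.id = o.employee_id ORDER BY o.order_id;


Joining employees.id = orders.employee_id:
  employee Alice (id=1) -> order Monitor
  employee Mia (id=2) -> order Camera
  employee Leo (id=4) -> order Tablet
  employee Leo (id=4) -> order Mouse


4 rows:
Alice, Monitor, 1
Mia, Camera, 5
Leo, Tablet, 3
Leo, Mouse, 2


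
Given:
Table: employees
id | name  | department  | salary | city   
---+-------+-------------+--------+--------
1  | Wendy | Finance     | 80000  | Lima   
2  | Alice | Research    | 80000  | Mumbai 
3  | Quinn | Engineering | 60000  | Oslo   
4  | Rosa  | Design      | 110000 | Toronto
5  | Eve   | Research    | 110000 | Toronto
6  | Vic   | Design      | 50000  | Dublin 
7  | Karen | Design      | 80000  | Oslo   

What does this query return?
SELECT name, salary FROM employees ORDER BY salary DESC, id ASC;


Sorting by salary DESC, then id ASC for ties

7 rows:
Rosa, 110000
Eve, 110000
Wendy, 80000
Alice, 80000
Karen, 80000
Quinn, 60000
Vic, 50000


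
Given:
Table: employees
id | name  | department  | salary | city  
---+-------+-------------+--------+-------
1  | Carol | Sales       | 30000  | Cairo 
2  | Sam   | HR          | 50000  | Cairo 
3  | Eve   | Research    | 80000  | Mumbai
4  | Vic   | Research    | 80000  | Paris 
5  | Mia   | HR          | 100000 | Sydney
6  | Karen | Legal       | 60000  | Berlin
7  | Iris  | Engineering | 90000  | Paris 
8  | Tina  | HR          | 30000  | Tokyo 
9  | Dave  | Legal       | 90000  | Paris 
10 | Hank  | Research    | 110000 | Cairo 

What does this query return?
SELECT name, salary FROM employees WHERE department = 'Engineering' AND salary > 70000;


Filtering: department = 'Engineering' AND salary > 70000
Matching: 1 rows

1 rows:
Iris, 90000


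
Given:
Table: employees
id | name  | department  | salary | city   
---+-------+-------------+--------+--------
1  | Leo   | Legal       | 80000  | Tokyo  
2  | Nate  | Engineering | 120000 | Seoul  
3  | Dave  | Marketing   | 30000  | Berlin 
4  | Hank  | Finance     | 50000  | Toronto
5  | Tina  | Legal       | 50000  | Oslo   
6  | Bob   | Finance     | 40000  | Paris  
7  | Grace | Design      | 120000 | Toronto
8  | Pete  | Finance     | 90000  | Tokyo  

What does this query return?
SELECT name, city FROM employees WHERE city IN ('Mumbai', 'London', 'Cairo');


Filtering: city IN ('Mumbai', 'London', 'Cairo')
Matching: 0 rows

Empty result set (0 rows)


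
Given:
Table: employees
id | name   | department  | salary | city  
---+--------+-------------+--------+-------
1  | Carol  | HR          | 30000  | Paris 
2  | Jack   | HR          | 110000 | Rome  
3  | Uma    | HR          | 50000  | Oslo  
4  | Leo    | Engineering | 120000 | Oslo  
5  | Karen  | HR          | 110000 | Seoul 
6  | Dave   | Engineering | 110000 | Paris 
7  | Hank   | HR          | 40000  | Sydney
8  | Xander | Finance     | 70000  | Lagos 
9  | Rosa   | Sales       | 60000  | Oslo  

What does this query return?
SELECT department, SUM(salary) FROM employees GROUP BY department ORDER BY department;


Summing salary within each department:
  Engineering: 120000 + 110000 = 230000
  Finance: 70000 = 70000
  HR: 30000 + 110000 + 50000 + 110000 + 40000 = 340000
  Sales: 60000 = 60000


4 groups:
Engineering, 230000
Finance, 70000
HR, 340000
Sales, 60000


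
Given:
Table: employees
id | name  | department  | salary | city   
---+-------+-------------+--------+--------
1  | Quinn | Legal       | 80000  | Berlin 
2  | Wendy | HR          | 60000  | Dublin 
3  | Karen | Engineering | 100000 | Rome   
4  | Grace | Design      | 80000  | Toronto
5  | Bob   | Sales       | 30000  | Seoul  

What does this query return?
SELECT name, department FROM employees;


Projecting columns: name, department

5 rows:
Quinn, Legal
Wendy, HR
Karen, Engineering
Grace, Design
Bob, Sales


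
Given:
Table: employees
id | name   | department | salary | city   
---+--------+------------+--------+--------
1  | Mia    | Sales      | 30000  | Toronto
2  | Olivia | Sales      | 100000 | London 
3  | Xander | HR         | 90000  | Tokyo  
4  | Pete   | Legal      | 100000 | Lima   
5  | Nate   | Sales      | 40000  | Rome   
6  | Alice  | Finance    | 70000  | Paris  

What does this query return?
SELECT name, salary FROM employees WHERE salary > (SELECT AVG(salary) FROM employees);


Subquery: AVG(salary) = 71666.67
Filtering: salary > 71666.67
  Olivia (100000) -> MATCH
  Xander (90000) -> MATCH
  Pete (100000) -> MATCH


3 rows:
Olivia, 100000
Xander, 90000
Pete, 100000


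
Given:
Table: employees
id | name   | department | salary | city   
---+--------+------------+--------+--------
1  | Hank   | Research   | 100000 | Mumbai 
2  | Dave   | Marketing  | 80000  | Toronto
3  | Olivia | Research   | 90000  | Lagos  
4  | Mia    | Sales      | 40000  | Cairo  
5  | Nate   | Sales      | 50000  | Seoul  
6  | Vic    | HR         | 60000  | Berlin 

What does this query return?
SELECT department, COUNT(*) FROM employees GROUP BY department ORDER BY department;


Assigning each row to its department group:
  Hank -> Research
  Dave -> Marketing
  Olivia -> Research
  Mia -> Sales
  Nate -> Sales
  Vic -> HR


4 groups:
HR, 1
Marketing, 1
Research, 2
Sales, 2


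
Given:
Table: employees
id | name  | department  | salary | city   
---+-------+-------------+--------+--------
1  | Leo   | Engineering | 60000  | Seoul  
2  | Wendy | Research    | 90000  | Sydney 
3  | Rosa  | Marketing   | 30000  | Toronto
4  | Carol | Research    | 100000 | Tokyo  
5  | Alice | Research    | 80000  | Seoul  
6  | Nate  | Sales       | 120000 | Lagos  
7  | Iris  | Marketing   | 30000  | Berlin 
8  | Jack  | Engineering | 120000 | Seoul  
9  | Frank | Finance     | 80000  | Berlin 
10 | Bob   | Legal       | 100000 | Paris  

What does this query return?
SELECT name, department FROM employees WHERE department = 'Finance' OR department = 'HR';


Filtering: department = 'Finance' OR 'HR'
Matching: 1 rows

1 rows:
Frank, Finance
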